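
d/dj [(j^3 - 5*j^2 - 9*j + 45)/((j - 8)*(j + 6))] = (j^4 - 4*j^3 - 125*j^2 + 390*j + 522)/(j^4 - 4*j^3 - 92*j^2 + 192*j + 2304)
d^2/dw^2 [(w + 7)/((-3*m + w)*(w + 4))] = 2*((3*m - w)^2*(w + 4) - (3*m - w)^2*(w + 7) - (3*m - w)*(w + 4)^2 + (3*m - w)*(w + 4)*(w + 7) - (w + 4)^2*(w + 7))/((3*m - w)^3*(w + 4)^3)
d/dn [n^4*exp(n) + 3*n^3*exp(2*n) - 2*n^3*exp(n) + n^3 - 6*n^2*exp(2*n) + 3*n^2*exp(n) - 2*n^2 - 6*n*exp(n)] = n^4*exp(n) + 6*n^3*exp(2*n) + 2*n^3*exp(n) - 3*n^2*exp(2*n) - 3*n^2*exp(n) + 3*n^2 - 12*n*exp(2*n) - 4*n - 6*exp(n)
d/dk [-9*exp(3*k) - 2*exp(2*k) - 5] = (-27*exp(k) - 4)*exp(2*k)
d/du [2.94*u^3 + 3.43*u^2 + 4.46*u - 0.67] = 8.82*u^2 + 6.86*u + 4.46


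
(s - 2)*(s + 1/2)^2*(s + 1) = s^4 - 11*s^2/4 - 9*s/4 - 1/2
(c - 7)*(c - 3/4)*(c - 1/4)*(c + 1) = c^4 - 7*c^3 - 13*c^2/16 + 47*c/8 - 21/16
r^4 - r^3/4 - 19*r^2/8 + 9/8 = (r - 3/2)*(r - 3/4)*(r + 1)^2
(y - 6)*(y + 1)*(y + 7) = y^3 + 2*y^2 - 41*y - 42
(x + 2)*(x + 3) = x^2 + 5*x + 6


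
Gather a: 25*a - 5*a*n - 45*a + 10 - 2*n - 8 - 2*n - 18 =a*(-5*n - 20) - 4*n - 16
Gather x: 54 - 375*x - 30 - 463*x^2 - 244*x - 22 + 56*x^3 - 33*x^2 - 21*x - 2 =56*x^3 - 496*x^2 - 640*x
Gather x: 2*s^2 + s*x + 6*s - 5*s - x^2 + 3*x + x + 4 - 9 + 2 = 2*s^2 + s - x^2 + x*(s + 4) - 3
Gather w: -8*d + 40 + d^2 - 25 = d^2 - 8*d + 15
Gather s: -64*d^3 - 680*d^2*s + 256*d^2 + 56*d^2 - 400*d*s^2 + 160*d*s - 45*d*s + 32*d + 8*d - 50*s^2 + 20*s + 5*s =-64*d^3 + 312*d^2 + 40*d + s^2*(-400*d - 50) + s*(-680*d^2 + 115*d + 25)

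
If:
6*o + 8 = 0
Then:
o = -4/3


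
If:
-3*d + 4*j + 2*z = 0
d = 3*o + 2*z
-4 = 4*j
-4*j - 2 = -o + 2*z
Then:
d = -10/11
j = -1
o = -8/11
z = 7/11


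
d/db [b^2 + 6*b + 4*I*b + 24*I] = 2*b + 6 + 4*I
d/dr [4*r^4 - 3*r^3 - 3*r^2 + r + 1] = 16*r^3 - 9*r^2 - 6*r + 1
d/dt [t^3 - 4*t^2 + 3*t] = 3*t^2 - 8*t + 3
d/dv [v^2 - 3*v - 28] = 2*v - 3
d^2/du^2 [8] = 0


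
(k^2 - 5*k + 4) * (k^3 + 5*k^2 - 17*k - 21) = k^5 - 38*k^3 + 84*k^2 + 37*k - 84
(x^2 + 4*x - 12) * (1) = x^2 + 4*x - 12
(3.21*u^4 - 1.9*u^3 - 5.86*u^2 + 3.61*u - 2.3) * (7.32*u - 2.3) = 23.4972*u^5 - 21.291*u^4 - 38.5252*u^3 + 39.9032*u^2 - 25.139*u + 5.29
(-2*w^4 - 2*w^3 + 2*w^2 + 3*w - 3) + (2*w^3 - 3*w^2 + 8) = -2*w^4 - w^2 + 3*w + 5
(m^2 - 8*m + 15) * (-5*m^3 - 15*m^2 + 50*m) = -5*m^5 + 25*m^4 + 95*m^3 - 625*m^2 + 750*m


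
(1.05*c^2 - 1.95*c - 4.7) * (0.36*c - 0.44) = 0.378*c^3 - 1.164*c^2 - 0.834*c + 2.068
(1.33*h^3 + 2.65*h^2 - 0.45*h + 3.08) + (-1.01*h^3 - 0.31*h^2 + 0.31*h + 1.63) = 0.32*h^3 + 2.34*h^2 - 0.14*h + 4.71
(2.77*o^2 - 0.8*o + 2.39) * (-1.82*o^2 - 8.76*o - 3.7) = -5.0414*o^4 - 22.8092*o^3 - 7.5908*o^2 - 17.9764*o - 8.843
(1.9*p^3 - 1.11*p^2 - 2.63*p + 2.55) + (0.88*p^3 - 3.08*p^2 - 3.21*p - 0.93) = 2.78*p^3 - 4.19*p^2 - 5.84*p + 1.62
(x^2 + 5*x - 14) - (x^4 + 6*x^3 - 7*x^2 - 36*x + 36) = -x^4 - 6*x^3 + 8*x^2 + 41*x - 50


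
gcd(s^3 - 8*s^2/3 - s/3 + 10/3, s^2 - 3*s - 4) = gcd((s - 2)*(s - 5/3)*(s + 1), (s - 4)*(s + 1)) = s + 1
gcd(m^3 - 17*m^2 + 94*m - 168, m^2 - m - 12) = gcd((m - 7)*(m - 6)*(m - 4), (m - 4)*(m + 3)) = m - 4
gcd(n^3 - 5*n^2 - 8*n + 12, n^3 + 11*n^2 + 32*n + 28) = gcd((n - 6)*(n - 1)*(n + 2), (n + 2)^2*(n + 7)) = n + 2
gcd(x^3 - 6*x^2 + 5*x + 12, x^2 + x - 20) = x - 4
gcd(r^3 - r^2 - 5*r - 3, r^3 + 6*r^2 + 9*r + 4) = r^2 + 2*r + 1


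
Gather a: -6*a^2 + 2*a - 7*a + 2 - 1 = -6*a^2 - 5*a + 1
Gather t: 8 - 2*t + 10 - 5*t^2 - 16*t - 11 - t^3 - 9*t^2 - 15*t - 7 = -t^3 - 14*t^2 - 33*t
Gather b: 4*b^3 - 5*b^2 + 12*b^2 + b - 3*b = 4*b^3 + 7*b^2 - 2*b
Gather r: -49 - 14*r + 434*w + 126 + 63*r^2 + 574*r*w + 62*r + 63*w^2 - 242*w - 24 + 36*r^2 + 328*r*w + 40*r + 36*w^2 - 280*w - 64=99*r^2 + r*(902*w + 88) + 99*w^2 - 88*w - 11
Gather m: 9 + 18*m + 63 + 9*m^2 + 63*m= 9*m^2 + 81*m + 72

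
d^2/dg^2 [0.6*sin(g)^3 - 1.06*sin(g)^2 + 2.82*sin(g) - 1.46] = -3.27*sin(g) + 1.35*sin(3*g) - 2.12*cos(2*g)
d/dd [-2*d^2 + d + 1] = 1 - 4*d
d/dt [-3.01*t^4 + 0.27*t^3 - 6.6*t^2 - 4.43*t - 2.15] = -12.04*t^3 + 0.81*t^2 - 13.2*t - 4.43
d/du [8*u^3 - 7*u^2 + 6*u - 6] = 24*u^2 - 14*u + 6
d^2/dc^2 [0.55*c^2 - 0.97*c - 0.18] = 1.10000000000000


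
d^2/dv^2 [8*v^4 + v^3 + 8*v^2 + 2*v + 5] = 96*v^2 + 6*v + 16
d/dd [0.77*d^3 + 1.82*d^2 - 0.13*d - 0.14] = 2.31*d^2 + 3.64*d - 0.13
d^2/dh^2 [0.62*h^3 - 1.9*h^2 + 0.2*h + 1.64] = 3.72*h - 3.8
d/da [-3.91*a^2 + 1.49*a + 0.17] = 1.49 - 7.82*a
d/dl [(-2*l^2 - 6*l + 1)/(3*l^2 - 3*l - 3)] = (8*l^2 + 2*l + 7)/(3*(l^4 - 2*l^3 - l^2 + 2*l + 1))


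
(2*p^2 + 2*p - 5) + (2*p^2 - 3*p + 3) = 4*p^2 - p - 2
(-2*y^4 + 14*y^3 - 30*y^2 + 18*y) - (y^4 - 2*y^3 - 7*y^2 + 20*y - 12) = -3*y^4 + 16*y^3 - 23*y^2 - 2*y + 12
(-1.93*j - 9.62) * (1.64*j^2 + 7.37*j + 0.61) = -3.1652*j^3 - 30.0009*j^2 - 72.0767*j - 5.8682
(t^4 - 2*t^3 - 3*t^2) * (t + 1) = t^5 - t^4 - 5*t^3 - 3*t^2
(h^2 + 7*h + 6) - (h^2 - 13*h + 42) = 20*h - 36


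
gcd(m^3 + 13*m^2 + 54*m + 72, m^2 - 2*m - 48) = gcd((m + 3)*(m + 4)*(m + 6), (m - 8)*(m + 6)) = m + 6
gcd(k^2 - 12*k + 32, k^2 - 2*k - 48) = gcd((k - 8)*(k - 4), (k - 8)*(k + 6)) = k - 8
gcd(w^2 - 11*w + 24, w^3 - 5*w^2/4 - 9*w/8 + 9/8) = 1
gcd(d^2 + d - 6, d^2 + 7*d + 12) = d + 3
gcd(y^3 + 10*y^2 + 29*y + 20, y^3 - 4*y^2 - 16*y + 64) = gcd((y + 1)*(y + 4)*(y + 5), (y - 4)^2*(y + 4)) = y + 4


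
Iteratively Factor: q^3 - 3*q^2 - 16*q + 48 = (q - 4)*(q^2 + q - 12) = (q - 4)*(q + 4)*(q - 3)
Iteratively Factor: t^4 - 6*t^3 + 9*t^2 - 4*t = (t - 4)*(t^3 - 2*t^2 + t) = t*(t - 4)*(t^2 - 2*t + 1) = t*(t - 4)*(t - 1)*(t - 1)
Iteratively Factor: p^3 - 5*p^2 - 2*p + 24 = (p - 3)*(p^2 - 2*p - 8) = (p - 3)*(p + 2)*(p - 4)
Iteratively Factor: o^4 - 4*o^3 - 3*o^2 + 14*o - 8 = (o - 1)*(o^3 - 3*o^2 - 6*o + 8) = (o - 1)^2*(o^2 - 2*o - 8) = (o - 1)^2*(o + 2)*(o - 4)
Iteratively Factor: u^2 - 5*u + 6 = (u - 3)*(u - 2)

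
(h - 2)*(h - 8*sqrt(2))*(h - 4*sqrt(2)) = h^3 - 12*sqrt(2)*h^2 - 2*h^2 + 24*sqrt(2)*h + 64*h - 128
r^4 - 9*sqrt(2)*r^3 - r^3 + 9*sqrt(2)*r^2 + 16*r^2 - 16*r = r*(r - 1)*(r - 8*sqrt(2))*(r - sqrt(2))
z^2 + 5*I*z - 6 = (z + 2*I)*(z + 3*I)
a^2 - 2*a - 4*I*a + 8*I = (a - 2)*(a - 4*I)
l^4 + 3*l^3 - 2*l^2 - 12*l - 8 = (l - 2)*(l + 1)*(l + 2)^2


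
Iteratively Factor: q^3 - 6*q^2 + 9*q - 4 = (q - 4)*(q^2 - 2*q + 1) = (q - 4)*(q - 1)*(q - 1)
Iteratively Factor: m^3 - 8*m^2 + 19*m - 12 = (m - 3)*(m^2 - 5*m + 4) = (m - 3)*(m - 1)*(m - 4)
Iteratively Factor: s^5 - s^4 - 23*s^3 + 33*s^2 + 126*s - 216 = (s + 4)*(s^4 - 5*s^3 - 3*s^2 + 45*s - 54) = (s - 3)*(s + 4)*(s^3 - 2*s^2 - 9*s + 18) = (s - 3)*(s - 2)*(s + 4)*(s^2 - 9) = (s - 3)^2*(s - 2)*(s + 4)*(s + 3)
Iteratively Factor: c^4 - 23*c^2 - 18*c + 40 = (c - 1)*(c^3 + c^2 - 22*c - 40) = (c - 5)*(c - 1)*(c^2 + 6*c + 8) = (c - 5)*(c - 1)*(c + 2)*(c + 4)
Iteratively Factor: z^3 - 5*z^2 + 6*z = (z - 2)*(z^2 - 3*z) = z*(z - 2)*(z - 3)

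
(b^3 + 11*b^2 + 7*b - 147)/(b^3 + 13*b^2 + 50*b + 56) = (b^2 + 4*b - 21)/(b^2 + 6*b + 8)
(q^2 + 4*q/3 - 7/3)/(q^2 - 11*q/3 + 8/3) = (3*q + 7)/(3*q - 8)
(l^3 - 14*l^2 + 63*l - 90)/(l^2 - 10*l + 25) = (l^2 - 9*l + 18)/(l - 5)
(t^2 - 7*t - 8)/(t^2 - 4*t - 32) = (t + 1)/(t + 4)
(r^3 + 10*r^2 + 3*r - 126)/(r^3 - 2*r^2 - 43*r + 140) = (r^2 + 3*r - 18)/(r^2 - 9*r + 20)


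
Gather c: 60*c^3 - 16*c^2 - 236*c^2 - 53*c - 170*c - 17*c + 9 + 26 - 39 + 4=60*c^3 - 252*c^2 - 240*c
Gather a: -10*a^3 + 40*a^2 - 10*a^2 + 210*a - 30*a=-10*a^3 + 30*a^2 + 180*a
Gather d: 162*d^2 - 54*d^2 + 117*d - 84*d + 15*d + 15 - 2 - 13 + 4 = 108*d^2 + 48*d + 4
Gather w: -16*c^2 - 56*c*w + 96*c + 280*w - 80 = -16*c^2 + 96*c + w*(280 - 56*c) - 80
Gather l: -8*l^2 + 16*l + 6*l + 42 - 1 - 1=-8*l^2 + 22*l + 40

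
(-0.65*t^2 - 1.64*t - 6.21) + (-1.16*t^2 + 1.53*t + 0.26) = -1.81*t^2 - 0.11*t - 5.95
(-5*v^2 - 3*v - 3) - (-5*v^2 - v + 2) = -2*v - 5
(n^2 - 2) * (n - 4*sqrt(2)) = n^3 - 4*sqrt(2)*n^2 - 2*n + 8*sqrt(2)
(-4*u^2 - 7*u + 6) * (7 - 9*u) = 36*u^3 + 35*u^2 - 103*u + 42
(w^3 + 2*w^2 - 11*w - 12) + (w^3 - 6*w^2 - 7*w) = 2*w^3 - 4*w^2 - 18*w - 12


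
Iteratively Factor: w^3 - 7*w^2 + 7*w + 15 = (w - 3)*(w^2 - 4*w - 5) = (w - 5)*(w - 3)*(w + 1)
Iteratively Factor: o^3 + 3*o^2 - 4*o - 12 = (o + 3)*(o^2 - 4) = (o + 2)*(o + 3)*(o - 2)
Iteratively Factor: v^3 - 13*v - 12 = (v - 4)*(v^2 + 4*v + 3) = (v - 4)*(v + 3)*(v + 1)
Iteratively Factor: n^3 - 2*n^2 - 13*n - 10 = (n - 5)*(n^2 + 3*n + 2) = (n - 5)*(n + 1)*(n + 2)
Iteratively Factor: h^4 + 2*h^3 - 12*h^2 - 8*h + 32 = (h + 2)*(h^3 - 12*h + 16) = (h + 2)*(h + 4)*(h^2 - 4*h + 4) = (h - 2)*(h + 2)*(h + 4)*(h - 2)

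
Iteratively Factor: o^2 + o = (o)*(o + 1)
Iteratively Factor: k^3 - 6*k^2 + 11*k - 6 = (k - 3)*(k^2 - 3*k + 2) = (k - 3)*(k - 2)*(k - 1)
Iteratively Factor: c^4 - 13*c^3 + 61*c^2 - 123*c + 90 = (c - 3)*(c^3 - 10*c^2 + 31*c - 30) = (c - 3)^2*(c^2 - 7*c + 10) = (c - 3)^2*(c - 2)*(c - 5)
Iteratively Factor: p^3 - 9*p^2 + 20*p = (p)*(p^2 - 9*p + 20) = p*(p - 4)*(p - 5)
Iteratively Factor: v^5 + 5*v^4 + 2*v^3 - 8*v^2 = (v)*(v^4 + 5*v^3 + 2*v^2 - 8*v) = v*(v + 4)*(v^3 + v^2 - 2*v) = v*(v - 1)*(v + 4)*(v^2 + 2*v) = v^2*(v - 1)*(v + 4)*(v + 2)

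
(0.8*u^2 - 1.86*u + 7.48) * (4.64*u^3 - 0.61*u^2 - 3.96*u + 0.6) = 3.712*u^5 - 9.1184*u^4 + 32.6738*u^3 + 3.2828*u^2 - 30.7368*u + 4.488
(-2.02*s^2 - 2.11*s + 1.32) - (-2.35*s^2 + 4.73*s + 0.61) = 0.33*s^2 - 6.84*s + 0.71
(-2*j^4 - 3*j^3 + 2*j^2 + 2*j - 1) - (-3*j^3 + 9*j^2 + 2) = -2*j^4 - 7*j^2 + 2*j - 3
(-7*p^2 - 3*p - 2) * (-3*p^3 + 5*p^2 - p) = 21*p^5 - 26*p^4 - 2*p^3 - 7*p^2 + 2*p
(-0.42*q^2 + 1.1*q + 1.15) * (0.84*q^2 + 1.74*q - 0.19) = -0.3528*q^4 + 0.1932*q^3 + 2.9598*q^2 + 1.792*q - 0.2185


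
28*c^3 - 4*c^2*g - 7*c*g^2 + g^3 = (-7*c + g)*(-2*c + g)*(2*c + g)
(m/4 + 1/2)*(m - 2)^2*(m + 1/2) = m^4/4 - 3*m^3/8 - 5*m^2/4 + 3*m/2 + 1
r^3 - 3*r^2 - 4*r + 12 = (r - 3)*(r - 2)*(r + 2)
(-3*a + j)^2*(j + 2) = 9*a^2*j + 18*a^2 - 6*a*j^2 - 12*a*j + j^3 + 2*j^2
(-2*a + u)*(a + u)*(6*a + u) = -12*a^3 - 8*a^2*u + 5*a*u^2 + u^3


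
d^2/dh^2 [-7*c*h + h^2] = 2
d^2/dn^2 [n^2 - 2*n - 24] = 2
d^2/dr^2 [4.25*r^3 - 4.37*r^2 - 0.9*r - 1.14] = 25.5*r - 8.74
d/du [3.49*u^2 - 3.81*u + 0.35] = 6.98*u - 3.81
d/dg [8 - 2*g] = -2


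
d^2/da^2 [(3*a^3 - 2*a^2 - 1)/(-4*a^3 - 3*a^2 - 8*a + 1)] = 2*(68*a^6 + 288*a^5 - 168*a^4 - 97*a^3 + 213*a^2 + 75*a + 69)/(64*a^9 + 144*a^8 + 492*a^7 + 555*a^6 + 912*a^5 + 357*a^4 + 380*a^3 - 183*a^2 + 24*a - 1)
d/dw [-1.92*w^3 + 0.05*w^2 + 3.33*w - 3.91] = -5.76*w^2 + 0.1*w + 3.33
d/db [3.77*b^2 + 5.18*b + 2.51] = 7.54*b + 5.18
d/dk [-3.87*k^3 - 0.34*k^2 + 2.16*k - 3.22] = -11.61*k^2 - 0.68*k + 2.16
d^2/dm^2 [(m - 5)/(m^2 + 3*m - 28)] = 2*((2 - 3*m)*(m^2 + 3*m - 28) + (m - 5)*(2*m + 3)^2)/(m^2 + 3*m - 28)^3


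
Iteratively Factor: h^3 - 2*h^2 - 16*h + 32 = (h - 4)*(h^2 + 2*h - 8) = (h - 4)*(h - 2)*(h + 4)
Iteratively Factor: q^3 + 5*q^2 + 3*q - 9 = (q - 1)*(q^2 + 6*q + 9) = (q - 1)*(q + 3)*(q + 3)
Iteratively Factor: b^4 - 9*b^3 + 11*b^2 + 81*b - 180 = (b - 4)*(b^3 - 5*b^2 - 9*b + 45) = (b - 5)*(b - 4)*(b^2 - 9) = (b - 5)*(b - 4)*(b + 3)*(b - 3)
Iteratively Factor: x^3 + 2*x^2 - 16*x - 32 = (x + 2)*(x^2 - 16) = (x - 4)*(x + 2)*(x + 4)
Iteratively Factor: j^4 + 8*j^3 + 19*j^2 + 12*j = (j + 4)*(j^3 + 4*j^2 + 3*j) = (j + 3)*(j + 4)*(j^2 + j) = (j + 1)*(j + 3)*(j + 4)*(j)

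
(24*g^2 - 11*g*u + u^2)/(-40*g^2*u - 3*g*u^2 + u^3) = (-3*g + u)/(u*(5*g + u))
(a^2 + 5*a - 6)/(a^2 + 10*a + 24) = (a - 1)/(a + 4)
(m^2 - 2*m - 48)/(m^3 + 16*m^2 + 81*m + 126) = (m - 8)/(m^2 + 10*m + 21)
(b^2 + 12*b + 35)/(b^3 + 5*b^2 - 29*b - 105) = (b + 5)/(b^2 - 2*b - 15)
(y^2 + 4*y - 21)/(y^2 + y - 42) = (y - 3)/(y - 6)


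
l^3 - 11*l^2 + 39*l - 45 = (l - 5)*(l - 3)^2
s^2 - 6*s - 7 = (s - 7)*(s + 1)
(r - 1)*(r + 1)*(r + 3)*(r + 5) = r^4 + 8*r^3 + 14*r^2 - 8*r - 15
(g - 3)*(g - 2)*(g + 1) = g^3 - 4*g^2 + g + 6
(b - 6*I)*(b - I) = b^2 - 7*I*b - 6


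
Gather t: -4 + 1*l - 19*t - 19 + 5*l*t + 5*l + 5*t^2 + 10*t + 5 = 6*l + 5*t^2 + t*(5*l - 9) - 18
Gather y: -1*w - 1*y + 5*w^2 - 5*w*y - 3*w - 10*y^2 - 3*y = 5*w^2 - 4*w - 10*y^2 + y*(-5*w - 4)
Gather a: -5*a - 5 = -5*a - 5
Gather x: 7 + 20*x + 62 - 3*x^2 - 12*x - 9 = -3*x^2 + 8*x + 60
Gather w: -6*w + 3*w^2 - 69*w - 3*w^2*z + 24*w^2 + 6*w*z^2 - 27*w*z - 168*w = w^2*(27 - 3*z) + w*(6*z^2 - 27*z - 243)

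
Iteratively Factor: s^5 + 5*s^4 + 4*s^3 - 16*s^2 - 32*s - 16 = (s - 2)*(s^4 + 7*s^3 + 18*s^2 + 20*s + 8) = (s - 2)*(s + 2)*(s^3 + 5*s^2 + 8*s + 4) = (s - 2)*(s + 2)^2*(s^2 + 3*s + 2) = (s - 2)*(s + 2)^3*(s + 1)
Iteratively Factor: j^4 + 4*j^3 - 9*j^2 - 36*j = (j + 4)*(j^3 - 9*j) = (j - 3)*(j + 4)*(j^2 + 3*j) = (j - 3)*(j + 3)*(j + 4)*(j)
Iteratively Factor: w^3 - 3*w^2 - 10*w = (w + 2)*(w^2 - 5*w) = (w - 5)*(w + 2)*(w)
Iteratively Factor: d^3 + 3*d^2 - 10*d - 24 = (d + 4)*(d^2 - d - 6) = (d - 3)*(d + 4)*(d + 2)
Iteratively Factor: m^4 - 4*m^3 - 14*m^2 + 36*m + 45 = (m - 3)*(m^3 - m^2 - 17*m - 15) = (m - 3)*(m + 1)*(m^2 - 2*m - 15) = (m - 3)*(m + 1)*(m + 3)*(m - 5)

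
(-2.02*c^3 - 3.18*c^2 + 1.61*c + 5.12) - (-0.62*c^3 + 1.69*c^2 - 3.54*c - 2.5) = -1.4*c^3 - 4.87*c^2 + 5.15*c + 7.62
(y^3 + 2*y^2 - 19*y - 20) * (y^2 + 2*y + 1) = y^5 + 4*y^4 - 14*y^3 - 56*y^2 - 59*y - 20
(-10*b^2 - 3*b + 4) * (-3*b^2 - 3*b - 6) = 30*b^4 + 39*b^3 + 57*b^2 + 6*b - 24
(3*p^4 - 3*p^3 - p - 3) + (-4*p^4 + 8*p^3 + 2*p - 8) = -p^4 + 5*p^3 + p - 11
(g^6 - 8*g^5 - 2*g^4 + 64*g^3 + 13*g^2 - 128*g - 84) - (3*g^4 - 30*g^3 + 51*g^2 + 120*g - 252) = g^6 - 8*g^5 - 5*g^4 + 94*g^3 - 38*g^2 - 248*g + 168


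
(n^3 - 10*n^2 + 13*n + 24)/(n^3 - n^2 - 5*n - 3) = (n - 8)/(n + 1)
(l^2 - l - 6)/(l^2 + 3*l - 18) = (l + 2)/(l + 6)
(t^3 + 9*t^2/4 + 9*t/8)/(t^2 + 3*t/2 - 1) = t*(8*t^2 + 18*t + 9)/(4*(2*t^2 + 3*t - 2))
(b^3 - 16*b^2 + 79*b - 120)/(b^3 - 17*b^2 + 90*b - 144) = (b - 5)/(b - 6)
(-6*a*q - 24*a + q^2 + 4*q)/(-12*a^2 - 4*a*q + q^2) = (q + 4)/(2*a + q)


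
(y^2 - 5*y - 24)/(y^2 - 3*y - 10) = (-y^2 + 5*y + 24)/(-y^2 + 3*y + 10)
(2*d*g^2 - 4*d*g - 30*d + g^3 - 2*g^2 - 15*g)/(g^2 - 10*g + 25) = (2*d*g + 6*d + g^2 + 3*g)/(g - 5)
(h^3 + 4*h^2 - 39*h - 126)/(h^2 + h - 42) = h + 3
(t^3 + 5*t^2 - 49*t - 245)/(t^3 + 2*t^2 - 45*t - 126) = (t^2 + 12*t + 35)/(t^2 + 9*t + 18)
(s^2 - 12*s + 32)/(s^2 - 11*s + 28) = (s - 8)/(s - 7)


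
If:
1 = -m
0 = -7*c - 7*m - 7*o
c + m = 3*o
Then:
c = 1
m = -1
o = 0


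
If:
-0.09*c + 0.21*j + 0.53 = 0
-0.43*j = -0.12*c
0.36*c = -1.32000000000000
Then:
No Solution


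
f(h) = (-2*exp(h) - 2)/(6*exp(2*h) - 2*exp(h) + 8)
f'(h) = (-2*exp(h) - 2)*(-12*exp(2*h) + 2*exp(h))/(6*exp(2*h) - 2*exp(h) + 8)^2 - 2*exp(h)/(6*exp(2*h) - 2*exp(h) + 8)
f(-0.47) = -0.36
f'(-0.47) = -0.00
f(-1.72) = -0.30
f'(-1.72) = -0.04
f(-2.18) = -0.28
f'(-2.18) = -0.03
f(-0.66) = -0.35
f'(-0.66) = -0.03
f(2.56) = -0.03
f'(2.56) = 0.03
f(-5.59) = -0.25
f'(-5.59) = -0.00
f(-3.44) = -0.26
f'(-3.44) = -0.01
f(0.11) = -0.32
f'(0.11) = 0.14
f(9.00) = 0.00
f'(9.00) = 0.00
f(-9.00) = -0.25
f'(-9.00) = 0.00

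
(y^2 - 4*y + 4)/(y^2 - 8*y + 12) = (y - 2)/(y - 6)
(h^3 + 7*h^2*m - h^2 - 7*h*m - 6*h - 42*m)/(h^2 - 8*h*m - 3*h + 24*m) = (h^2 + 7*h*m + 2*h + 14*m)/(h - 8*m)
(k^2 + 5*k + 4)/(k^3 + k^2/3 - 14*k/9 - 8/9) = 9*(k + 4)/(9*k^2 - 6*k - 8)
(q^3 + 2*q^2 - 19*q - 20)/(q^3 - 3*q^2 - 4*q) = (q + 5)/q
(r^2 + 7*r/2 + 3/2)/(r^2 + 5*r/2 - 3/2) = (2*r + 1)/(2*r - 1)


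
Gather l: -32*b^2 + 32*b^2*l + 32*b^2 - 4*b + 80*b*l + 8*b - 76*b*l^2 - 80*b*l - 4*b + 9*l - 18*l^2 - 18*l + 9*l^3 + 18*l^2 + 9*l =32*b^2*l - 76*b*l^2 + 9*l^3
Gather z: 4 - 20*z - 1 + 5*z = 3 - 15*z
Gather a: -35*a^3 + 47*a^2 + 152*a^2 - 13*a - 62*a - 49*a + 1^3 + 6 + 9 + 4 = -35*a^3 + 199*a^2 - 124*a + 20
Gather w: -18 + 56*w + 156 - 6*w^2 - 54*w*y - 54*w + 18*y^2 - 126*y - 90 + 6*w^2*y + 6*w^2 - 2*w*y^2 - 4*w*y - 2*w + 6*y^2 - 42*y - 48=6*w^2*y + w*(-2*y^2 - 58*y) + 24*y^2 - 168*y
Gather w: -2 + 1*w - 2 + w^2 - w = w^2 - 4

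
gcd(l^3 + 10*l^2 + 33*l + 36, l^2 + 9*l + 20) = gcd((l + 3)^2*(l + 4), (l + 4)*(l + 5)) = l + 4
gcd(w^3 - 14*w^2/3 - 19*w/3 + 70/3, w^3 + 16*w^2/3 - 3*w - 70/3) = w^2 + w/3 - 14/3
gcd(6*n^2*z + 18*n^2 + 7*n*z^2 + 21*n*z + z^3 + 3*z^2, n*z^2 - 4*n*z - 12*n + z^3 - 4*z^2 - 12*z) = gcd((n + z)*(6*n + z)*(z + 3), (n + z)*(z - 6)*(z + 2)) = n + z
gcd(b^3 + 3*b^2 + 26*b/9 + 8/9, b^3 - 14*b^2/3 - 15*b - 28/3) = b^2 + 7*b/3 + 4/3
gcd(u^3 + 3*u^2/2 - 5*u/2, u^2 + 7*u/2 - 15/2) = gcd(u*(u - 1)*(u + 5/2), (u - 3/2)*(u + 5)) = 1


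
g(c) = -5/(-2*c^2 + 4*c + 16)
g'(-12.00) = 0.00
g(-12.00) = 0.02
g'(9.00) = -0.01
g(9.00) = 0.05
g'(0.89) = 0.01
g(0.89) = -0.28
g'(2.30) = -0.12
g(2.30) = -0.34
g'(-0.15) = 0.10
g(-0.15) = -0.33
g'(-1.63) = 3.03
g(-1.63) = -1.20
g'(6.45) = -0.06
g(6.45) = 0.12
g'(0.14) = 0.06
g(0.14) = -0.30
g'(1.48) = -0.03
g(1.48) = -0.29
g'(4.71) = -0.82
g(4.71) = 0.52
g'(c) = -5*(4*c - 4)/(-2*c^2 + 4*c + 16)^2 = 5*(1 - c)/(-c^2 + 2*c + 8)^2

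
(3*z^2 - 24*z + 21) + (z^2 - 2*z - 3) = 4*z^2 - 26*z + 18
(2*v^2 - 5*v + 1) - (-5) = 2*v^2 - 5*v + 6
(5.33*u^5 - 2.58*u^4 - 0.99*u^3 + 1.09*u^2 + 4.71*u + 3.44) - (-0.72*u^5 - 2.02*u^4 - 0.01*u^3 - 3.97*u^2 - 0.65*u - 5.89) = 6.05*u^5 - 0.56*u^4 - 0.98*u^3 + 5.06*u^2 + 5.36*u + 9.33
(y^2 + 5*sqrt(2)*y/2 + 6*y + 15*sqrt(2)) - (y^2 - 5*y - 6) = 5*sqrt(2)*y/2 + 11*y + 6 + 15*sqrt(2)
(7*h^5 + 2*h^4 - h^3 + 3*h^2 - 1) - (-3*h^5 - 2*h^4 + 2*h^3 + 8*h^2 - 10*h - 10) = 10*h^5 + 4*h^4 - 3*h^3 - 5*h^2 + 10*h + 9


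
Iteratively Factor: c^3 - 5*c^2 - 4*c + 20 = (c - 2)*(c^2 - 3*c - 10) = (c - 5)*(c - 2)*(c + 2)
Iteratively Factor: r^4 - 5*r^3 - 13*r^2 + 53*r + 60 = (r + 3)*(r^3 - 8*r^2 + 11*r + 20) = (r + 1)*(r + 3)*(r^2 - 9*r + 20) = (r - 4)*(r + 1)*(r + 3)*(r - 5)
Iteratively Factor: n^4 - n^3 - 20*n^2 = (n + 4)*(n^3 - 5*n^2) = (n - 5)*(n + 4)*(n^2) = n*(n - 5)*(n + 4)*(n)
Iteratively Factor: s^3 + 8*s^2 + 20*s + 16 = (s + 2)*(s^2 + 6*s + 8) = (s + 2)*(s + 4)*(s + 2)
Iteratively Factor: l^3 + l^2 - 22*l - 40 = (l + 4)*(l^2 - 3*l - 10) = (l + 2)*(l + 4)*(l - 5)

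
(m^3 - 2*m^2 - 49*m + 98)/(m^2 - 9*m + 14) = m + 7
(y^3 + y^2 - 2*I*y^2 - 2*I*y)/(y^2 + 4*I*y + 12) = y*(y + 1)/(y + 6*I)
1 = 1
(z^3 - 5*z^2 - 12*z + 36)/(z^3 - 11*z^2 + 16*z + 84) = (z^2 + z - 6)/(z^2 - 5*z - 14)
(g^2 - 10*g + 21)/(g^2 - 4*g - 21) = (g - 3)/(g + 3)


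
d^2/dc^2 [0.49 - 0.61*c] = 0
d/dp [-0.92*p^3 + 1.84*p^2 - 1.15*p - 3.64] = -2.76*p^2 + 3.68*p - 1.15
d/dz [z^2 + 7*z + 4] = 2*z + 7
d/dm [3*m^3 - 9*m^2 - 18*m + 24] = 9*m^2 - 18*m - 18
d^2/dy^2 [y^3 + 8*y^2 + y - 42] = 6*y + 16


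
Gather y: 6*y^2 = 6*y^2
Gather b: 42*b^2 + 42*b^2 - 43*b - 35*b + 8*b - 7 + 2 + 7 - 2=84*b^2 - 70*b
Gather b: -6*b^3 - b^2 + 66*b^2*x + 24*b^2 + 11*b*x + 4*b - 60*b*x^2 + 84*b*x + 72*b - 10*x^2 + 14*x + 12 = -6*b^3 + b^2*(66*x + 23) + b*(-60*x^2 + 95*x + 76) - 10*x^2 + 14*x + 12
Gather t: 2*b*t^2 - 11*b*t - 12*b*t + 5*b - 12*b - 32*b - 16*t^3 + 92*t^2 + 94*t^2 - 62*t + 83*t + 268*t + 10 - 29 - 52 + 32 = -39*b - 16*t^3 + t^2*(2*b + 186) + t*(289 - 23*b) - 39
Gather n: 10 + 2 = 12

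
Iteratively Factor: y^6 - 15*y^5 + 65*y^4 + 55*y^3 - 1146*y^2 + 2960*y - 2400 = (y - 4)*(y^5 - 11*y^4 + 21*y^3 + 139*y^2 - 590*y + 600) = (y - 5)*(y - 4)*(y^4 - 6*y^3 - 9*y^2 + 94*y - 120) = (y - 5)*(y - 4)*(y - 3)*(y^3 - 3*y^2 - 18*y + 40) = (y - 5)*(y - 4)*(y - 3)*(y + 4)*(y^2 - 7*y + 10) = (y - 5)^2*(y - 4)*(y - 3)*(y + 4)*(y - 2)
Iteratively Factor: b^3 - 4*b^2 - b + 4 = (b + 1)*(b^2 - 5*b + 4) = (b - 4)*(b + 1)*(b - 1)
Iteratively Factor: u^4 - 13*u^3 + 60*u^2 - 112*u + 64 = (u - 4)*(u^3 - 9*u^2 + 24*u - 16) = (u - 4)^2*(u^2 - 5*u + 4) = (u - 4)^3*(u - 1)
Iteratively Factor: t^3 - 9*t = (t)*(t^2 - 9) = t*(t + 3)*(t - 3)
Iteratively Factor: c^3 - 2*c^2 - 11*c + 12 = (c - 1)*(c^2 - c - 12) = (c - 1)*(c + 3)*(c - 4)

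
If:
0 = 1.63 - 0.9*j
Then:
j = 1.81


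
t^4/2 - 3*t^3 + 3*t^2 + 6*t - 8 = (t/2 + sqrt(2)/2)*(t - 4)*(t - 2)*(t - sqrt(2))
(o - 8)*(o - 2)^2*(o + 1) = o^4 - 11*o^3 + 24*o^2 + 4*o - 32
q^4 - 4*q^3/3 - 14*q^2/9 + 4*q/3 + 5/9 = (q - 5/3)*(q - 1)*(q + 1/3)*(q + 1)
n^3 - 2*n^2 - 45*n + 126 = (n - 6)*(n - 3)*(n + 7)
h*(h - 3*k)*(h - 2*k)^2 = h^4 - 7*h^3*k + 16*h^2*k^2 - 12*h*k^3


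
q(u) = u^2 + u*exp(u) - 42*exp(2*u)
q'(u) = u*exp(u) + 2*u - 84*exp(2*u) + exp(u)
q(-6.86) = 47.05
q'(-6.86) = -13.73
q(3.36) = -34702.31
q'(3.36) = -69488.43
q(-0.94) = -5.89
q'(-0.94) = -14.67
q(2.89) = -13537.53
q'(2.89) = -27120.00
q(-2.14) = 3.75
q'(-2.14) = -5.58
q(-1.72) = 1.30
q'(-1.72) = -6.26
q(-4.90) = 23.97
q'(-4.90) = -9.83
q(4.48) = -326569.65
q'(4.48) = -653477.54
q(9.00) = -2757645695.01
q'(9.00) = -5515356358.70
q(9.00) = -2757645695.01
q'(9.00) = -5515356358.70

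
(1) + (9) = 10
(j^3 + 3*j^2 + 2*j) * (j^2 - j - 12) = j^5 + 2*j^4 - 13*j^3 - 38*j^2 - 24*j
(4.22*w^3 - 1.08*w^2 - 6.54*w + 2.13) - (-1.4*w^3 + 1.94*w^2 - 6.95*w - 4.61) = 5.62*w^3 - 3.02*w^2 + 0.41*w + 6.74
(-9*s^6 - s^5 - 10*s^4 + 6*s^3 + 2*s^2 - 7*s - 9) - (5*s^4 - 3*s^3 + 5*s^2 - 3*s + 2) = -9*s^6 - s^5 - 15*s^4 + 9*s^3 - 3*s^2 - 4*s - 11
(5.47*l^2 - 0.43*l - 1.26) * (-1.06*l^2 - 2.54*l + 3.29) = -5.7982*l^4 - 13.438*l^3 + 20.4241*l^2 + 1.7857*l - 4.1454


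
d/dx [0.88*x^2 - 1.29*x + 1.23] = 1.76*x - 1.29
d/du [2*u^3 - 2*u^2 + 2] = 2*u*(3*u - 2)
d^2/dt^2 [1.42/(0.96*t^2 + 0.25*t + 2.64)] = (-2.617344*t^2 - 0.6816*t + 1.42*(1.92*t + 0.25)*(3.84*t + 0.5) - 7.197696)/(0.96*t^2 + 0.25*t + 2.64)^3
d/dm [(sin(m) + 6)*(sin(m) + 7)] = (2*sin(m) + 13)*cos(m)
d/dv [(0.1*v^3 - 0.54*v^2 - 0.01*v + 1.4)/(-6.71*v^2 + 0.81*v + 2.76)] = (-0.671*v^4 + 0.162*v^3 + 0.3235*v^2 + 15.8072*v - 1.1616)/(45.0241*v^4 - 10.8702*v^3 - 36.3831*v^2 + 4.4712*v + 7.6176)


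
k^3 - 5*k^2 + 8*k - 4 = (k - 2)^2*(k - 1)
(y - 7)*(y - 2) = y^2 - 9*y + 14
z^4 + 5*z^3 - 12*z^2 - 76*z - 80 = (z - 4)*(z + 2)^2*(z + 5)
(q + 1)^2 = q^2 + 2*q + 1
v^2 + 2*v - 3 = (v - 1)*(v + 3)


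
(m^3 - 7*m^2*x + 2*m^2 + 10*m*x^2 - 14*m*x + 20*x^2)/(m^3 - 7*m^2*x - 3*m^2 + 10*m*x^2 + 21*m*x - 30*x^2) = (m + 2)/(m - 3)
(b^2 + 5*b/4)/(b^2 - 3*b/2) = (4*b + 5)/(2*(2*b - 3))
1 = 1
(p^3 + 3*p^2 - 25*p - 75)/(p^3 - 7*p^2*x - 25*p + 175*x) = (-p - 3)/(-p + 7*x)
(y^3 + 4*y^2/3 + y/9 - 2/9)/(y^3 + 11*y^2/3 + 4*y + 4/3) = (y - 1/3)/(y + 2)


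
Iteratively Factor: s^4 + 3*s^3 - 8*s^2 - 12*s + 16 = (s + 4)*(s^3 - s^2 - 4*s + 4) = (s - 1)*(s + 4)*(s^2 - 4) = (s - 1)*(s + 2)*(s + 4)*(s - 2)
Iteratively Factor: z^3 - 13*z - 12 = (z - 4)*(z^2 + 4*z + 3) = (z - 4)*(z + 1)*(z + 3)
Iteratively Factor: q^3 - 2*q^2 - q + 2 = (q + 1)*(q^2 - 3*q + 2) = (q - 1)*(q + 1)*(q - 2)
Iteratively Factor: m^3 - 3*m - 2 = (m + 1)*(m^2 - m - 2) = (m - 2)*(m + 1)*(m + 1)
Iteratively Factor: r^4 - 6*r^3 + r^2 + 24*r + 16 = (r + 1)*(r^3 - 7*r^2 + 8*r + 16) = (r - 4)*(r + 1)*(r^2 - 3*r - 4) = (r - 4)^2*(r + 1)*(r + 1)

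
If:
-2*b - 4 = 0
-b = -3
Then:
No Solution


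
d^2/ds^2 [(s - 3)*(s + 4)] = 2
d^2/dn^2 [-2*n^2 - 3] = -4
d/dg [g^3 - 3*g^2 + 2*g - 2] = 3*g^2 - 6*g + 2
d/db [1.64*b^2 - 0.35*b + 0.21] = 3.28*b - 0.35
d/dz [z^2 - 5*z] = 2*z - 5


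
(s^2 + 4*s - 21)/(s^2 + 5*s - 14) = (s - 3)/(s - 2)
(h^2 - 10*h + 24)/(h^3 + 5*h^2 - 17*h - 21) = (h^2 - 10*h + 24)/(h^3 + 5*h^2 - 17*h - 21)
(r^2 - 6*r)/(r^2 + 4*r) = (r - 6)/(r + 4)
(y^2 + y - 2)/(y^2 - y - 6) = (y - 1)/(y - 3)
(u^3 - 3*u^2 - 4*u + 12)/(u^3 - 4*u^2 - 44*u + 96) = (u^2 - u - 6)/(u^2 - 2*u - 48)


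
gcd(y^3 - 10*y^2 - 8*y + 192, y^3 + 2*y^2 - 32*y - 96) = y^2 - 2*y - 24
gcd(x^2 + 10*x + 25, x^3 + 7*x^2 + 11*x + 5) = x + 5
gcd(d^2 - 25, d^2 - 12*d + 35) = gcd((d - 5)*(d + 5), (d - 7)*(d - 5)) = d - 5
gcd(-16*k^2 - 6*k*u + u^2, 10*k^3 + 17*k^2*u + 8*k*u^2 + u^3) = 2*k + u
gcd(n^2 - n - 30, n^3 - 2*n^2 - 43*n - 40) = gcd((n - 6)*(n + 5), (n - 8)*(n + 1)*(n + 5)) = n + 5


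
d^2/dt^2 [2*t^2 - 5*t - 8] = 4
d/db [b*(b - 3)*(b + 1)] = 3*b^2 - 4*b - 3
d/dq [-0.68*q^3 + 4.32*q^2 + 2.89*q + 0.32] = -2.04*q^2 + 8.64*q + 2.89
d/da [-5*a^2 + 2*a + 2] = 2 - 10*a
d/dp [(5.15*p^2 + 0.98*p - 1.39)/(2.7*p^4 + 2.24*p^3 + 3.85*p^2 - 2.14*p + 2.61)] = (-27.81*p^5 - 19.474*p^4 + 10.6216*p^3 - 5.4532*p^2 + 37.586*p - 0.4168)/(7.29*p^8 + 12.096*p^7 + 25.8076*p^6 + 5.692*p^5 + 19.3293*p^4 - 4.7852*p^3 + 24.6766*p^2 - 11.1708*p + 6.8121)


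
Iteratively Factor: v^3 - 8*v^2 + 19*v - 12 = (v - 1)*(v^2 - 7*v + 12) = (v - 4)*(v - 1)*(v - 3)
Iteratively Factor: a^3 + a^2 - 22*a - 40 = (a - 5)*(a^2 + 6*a + 8) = (a - 5)*(a + 2)*(a + 4)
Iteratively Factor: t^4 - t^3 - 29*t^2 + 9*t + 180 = (t + 3)*(t^3 - 4*t^2 - 17*t + 60) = (t - 3)*(t + 3)*(t^2 - t - 20) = (t - 3)*(t + 3)*(t + 4)*(t - 5)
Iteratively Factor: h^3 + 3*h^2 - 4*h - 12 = (h + 2)*(h^2 + h - 6) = (h + 2)*(h + 3)*(h - 2)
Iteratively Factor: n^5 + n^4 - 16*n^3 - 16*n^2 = (n + 4)*(n^4 - 3*n^3 - 4*n^2) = n*(n + 4)*(n^3 - 3*n^2 - 4*n) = n*(n + 1)*(n + 4)*(n^2 - 4*n) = n*(n - 4)*(n + 1)*(n + 4)*(n)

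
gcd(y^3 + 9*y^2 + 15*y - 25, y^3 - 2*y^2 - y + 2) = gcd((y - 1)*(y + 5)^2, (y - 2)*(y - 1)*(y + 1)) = y - 1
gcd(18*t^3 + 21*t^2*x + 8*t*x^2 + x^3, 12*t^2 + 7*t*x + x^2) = 3*t + x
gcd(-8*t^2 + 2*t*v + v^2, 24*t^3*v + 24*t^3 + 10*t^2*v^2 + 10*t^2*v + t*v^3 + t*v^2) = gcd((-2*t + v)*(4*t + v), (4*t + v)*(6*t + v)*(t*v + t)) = 4*t + v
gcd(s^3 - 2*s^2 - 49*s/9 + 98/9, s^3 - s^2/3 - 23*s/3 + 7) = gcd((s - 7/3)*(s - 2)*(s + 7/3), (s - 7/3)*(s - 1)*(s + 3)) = s - 7/3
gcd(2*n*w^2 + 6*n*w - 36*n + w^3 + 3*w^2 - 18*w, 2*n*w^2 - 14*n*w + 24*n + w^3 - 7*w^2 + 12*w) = 2*n*w - 6*n + w^2 - 3*w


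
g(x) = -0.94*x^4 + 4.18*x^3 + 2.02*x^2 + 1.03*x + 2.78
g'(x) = -3.76*x^3 + 12.54*x^2 + 4.04*x + 1.03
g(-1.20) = -4.72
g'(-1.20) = 20.74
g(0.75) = 6.15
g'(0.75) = 9.53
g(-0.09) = 2.70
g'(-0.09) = 0.77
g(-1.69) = -21.04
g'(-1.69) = 48.17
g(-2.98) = -167.10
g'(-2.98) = 199.85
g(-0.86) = 0.22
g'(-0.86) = 9.22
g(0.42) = 3.85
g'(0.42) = 4.66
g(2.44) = 44.72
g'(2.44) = 30.93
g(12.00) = -11962.78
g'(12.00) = -4642.01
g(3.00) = 60.77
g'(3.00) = 24.49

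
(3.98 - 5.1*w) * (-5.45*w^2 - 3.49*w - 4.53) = 27.795*w^3 - 3.892*w^2 + 9.2128*w - 18.0294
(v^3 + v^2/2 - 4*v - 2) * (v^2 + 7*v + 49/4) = v^5 + 15*v^4/2 + 47*v^3/4 - 191*v^2/8 - 63*v - 49/2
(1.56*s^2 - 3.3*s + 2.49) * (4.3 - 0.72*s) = -1.1232*s^3 + 9.084*s^2 - 15.9828*s + 10.707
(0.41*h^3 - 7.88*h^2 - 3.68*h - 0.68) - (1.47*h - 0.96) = 0.41*h^3 - 7.88*h^2 - 5.15*h + 0.28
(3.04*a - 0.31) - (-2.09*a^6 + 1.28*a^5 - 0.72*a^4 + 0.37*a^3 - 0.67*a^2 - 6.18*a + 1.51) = 2.09*a^6 - 1.28*a^5 + 0.72*a^4 - 0.37*a^3 + 0.67*a^2 + 9.22*a - 1.82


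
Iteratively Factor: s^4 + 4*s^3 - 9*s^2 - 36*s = (s + 3)*(s^3 + s^2 - 12*s) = (s + 3)*(s + 4)*(s^2 - 3*s) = (s - 3)*(s + 3)*(s + 4)*(s)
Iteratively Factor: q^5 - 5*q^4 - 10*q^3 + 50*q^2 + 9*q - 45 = (q + 3)*(q^4 - 8*q^3 + 14*q^2 + 8*q - 15) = (q - 5)*(q + 3)*(q^3 - 3*q^2 - q + 3) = (q - 5)*(q + 1)*(q + 3)*(q^2 - 4*q + 3) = (q - 5)*(q - 1)*(q + 1)*(q + 3)*(q - 3)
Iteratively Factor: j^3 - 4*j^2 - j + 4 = (j + 1)*(j^2 - 5*j + 4) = (j - 4)*(j + 1)*(j - 1)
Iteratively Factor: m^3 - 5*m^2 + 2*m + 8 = (m - 2)*(m^2 - 3*m - 4) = (m - 4)*(m - 2)*(m + 1)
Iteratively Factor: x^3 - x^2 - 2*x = (x + 1)*(x^2 - 2*x) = x*(x + 1)*(x - 2)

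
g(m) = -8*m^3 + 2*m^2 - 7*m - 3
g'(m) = -24*m^2 + 4*m - 7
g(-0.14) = -1.96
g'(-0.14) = -8.03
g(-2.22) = 109.93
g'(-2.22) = -134.16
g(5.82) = -1553.09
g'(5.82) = -796.66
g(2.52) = -135.96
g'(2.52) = -149.33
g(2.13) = -86.14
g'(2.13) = -107.37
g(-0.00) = -3.00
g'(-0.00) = -7.00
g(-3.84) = 506.36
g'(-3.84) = -376.25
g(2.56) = -142.03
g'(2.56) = -154.05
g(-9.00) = 6054.00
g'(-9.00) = -1987.00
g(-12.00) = 14193.00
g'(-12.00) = -3511.00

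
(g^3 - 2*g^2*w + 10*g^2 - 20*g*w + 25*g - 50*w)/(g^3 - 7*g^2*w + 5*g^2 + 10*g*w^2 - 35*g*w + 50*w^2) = (-g - 5)/(-g + 5*w)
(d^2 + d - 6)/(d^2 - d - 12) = (d - 2)/(d - 4)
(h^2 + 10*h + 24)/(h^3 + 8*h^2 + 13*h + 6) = (h + 4)/(h^2 + 2*h + 1)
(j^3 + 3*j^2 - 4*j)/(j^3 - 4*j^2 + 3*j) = (j + 4)/(j - 3)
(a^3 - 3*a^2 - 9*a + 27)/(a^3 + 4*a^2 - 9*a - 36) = (a - 3)/(a + 4)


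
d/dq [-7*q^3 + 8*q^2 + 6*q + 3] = -21*q^2 + 16*q + 6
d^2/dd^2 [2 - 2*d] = 0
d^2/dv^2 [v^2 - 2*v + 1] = 2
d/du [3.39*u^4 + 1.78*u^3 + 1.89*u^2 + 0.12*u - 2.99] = 13.56*u^3 + 5.34*u^2 + 3.78*u + 0.12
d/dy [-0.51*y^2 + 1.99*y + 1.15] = 1.99 - 1.02*y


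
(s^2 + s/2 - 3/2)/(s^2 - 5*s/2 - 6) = (s - 1)/(s - 4)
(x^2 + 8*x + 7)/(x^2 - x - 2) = (x + 7)/(x - 2)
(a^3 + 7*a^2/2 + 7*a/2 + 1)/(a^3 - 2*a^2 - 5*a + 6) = (2*a^2 + 3*a + 1)/(2*(a^2 - 4*a + 3))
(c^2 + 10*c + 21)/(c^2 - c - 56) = (c + 3)/(c - 8)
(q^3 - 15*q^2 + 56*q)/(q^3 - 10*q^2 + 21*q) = (q - 8)/(q - 3)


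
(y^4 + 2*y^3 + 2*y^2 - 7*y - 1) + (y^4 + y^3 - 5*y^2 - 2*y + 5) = 2*y^4 + 3*y^3 - 3*y^2 - 9*y + 4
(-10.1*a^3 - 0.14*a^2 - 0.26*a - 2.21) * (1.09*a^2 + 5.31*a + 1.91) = -11.009*a^5 - 53.7836*a^4 - 20.3178*a^3 - 4.0569*a^2 - 12.2317*a - 4.2211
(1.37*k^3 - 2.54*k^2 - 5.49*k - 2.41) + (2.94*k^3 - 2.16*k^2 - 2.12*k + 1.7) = 4.31*k^3 - 4.7*k^2 - 7.61*k - 0.71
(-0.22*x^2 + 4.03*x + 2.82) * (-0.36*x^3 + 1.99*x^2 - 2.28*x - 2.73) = 0.0792*x^5 - 1.8886*x^4 + 7.5061*x^3 - 2.976*x^2 - 17.4315*x - 7.6986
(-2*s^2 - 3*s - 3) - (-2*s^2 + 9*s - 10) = 7 - 12*s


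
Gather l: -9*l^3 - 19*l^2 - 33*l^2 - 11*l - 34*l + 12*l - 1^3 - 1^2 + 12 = -9*l^3 - 52*l^2 - 33*l + 10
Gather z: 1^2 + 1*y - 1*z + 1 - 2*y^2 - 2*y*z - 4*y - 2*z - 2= -2*y^2 - 3*y + z*(-2*y - 3)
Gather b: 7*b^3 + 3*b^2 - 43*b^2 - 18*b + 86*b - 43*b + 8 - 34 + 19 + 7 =7*b^3 - 40*b^2 + 25*b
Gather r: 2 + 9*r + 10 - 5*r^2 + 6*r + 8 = -5*r^2 + 15*r + 20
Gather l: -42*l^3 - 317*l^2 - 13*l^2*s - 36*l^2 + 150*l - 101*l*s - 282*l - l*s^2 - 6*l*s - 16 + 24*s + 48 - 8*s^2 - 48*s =-42*l^3 + l^2*(-13*s - 353) + l*(-s^2 - 107*s - 132) - 8*s^2 - 24*s + 32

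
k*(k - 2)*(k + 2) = k^3 - 4*k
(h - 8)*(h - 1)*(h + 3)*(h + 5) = h^4 - h^3 - 49*h^2 - 71*h + 120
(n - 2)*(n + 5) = n^2 + 3*n - 10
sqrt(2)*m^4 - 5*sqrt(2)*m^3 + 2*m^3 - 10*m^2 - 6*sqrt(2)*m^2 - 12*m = m*(m - 6)*(m + sqrt(2))*(sqrt(2)*m + sqrt(2))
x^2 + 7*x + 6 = (x + 1)*(x + 6)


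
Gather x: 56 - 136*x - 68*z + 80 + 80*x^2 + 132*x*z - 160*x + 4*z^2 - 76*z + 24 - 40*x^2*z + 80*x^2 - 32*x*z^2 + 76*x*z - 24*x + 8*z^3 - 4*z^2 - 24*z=x^2*(160 - 40*z) + x*(-32*z^2 + 208*z - 320) + 8*z^3 - 168*z + 160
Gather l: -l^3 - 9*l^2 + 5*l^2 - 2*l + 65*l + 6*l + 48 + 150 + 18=-l^3 - 4*l^2 + 69*l + 216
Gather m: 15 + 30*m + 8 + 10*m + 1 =40*m + 24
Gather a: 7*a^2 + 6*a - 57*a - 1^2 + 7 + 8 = 7*a^2 - 51*a + 14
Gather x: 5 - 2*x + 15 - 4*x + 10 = 30 - 6*x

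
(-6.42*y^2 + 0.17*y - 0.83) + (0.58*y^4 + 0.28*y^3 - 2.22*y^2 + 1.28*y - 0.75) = 0.58*y^4 + 0.28*y^3 - 8.64*y^2 + 1.45*y - 1.58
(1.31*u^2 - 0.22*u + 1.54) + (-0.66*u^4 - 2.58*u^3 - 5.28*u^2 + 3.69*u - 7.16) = -0.66*u^4 - 2.58*u^3 - 3.97*u^2 + 3.47*u - 5.62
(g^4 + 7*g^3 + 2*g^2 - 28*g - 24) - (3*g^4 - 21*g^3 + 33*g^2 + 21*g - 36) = -2*g^4 + 28*g^3 - 31*g^2 - 49*g + 12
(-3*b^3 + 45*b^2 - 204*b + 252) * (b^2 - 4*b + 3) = -3*b^5 + 57*b^4 - 393*b^3 + 1203*b^2 - 1620*b + 756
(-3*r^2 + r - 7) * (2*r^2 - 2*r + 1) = -6*r^4 + 8*r^3 - 19*r^2 + 15*r - 7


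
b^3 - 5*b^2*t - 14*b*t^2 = b*(b - 7*t)*(b + 2*t)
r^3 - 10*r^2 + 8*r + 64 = (r - 8)*(r - 4)*(r + 2)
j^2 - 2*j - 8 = (j - 4)*(j + 2)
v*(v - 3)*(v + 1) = v^3 - 2*v^2 - 3*v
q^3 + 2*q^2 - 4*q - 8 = (q - 2)*(q + 2)^2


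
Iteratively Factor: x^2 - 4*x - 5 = (x - 5)*(x + 1)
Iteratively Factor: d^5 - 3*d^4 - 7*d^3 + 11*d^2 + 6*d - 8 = (d + 2)*(d^4 - 5*d^3 + 3*d^2 + 5*d - 4) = (d - 1)*(d + 2)*(d^3 - 4*d^2 - d + 4) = (d - 1)*(d + 1)*(d + 2)*(d^2 - 5*d + 4) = (d - 4)*(d - 1)*(d + 1)*(d + 2)*(d - 1)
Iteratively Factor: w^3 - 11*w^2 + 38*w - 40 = (w - 5)*(w^2 - 6*w + 8) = (w - 5)*(w - 4)*(w - 2)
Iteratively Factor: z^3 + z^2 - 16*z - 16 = (z + 4)*(z^2 - 3*z - 4) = (z + 1)*(z + 4)*(z - 4)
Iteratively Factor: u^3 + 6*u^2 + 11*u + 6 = (u + 3)*(u^2 + 3*u + 2) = (u + 1)*(u + 3)*(u + 2)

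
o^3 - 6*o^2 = o^2*(o - 6)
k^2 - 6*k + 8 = (k - 4)*(k - 2)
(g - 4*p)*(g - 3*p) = g^2 - 7*g*p + 12*p^2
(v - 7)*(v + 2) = v^2 - 5*v - 14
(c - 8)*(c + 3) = c^2 - 5*c - 24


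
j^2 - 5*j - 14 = (j - 7)*(j + 2)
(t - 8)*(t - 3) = t^2 - 11*t + 24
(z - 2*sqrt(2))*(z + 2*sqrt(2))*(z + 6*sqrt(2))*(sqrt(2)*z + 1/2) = sqrt(2)*z^4 + 25*z^3/2 - 5*sqrt(2)*z^2 - 100*z - 24*sqrt(2)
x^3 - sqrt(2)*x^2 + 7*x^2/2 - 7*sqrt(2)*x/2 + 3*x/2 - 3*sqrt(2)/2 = (x + 1/2)*(x + 3)*(x - sqrt(2))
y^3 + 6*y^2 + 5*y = y*(y + 1)*(y + 5)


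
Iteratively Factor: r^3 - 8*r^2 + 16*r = (r - 4)*(r^2 - 4*r) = r*(r - 4)*(r - 4)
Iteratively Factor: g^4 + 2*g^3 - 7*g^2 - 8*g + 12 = (g - 1)*(g^3 + 3*g^2 - 4*g - 12) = (g - 1)*(g + 2)*(g^2 + g - 6) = (g - 1)*(g + 2)*(g + 3)*(g - 2)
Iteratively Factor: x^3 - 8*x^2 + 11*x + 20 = (x + 1)*(x^2 - 9*x + 20) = (x - 5)*(x + 1)*(x - 4)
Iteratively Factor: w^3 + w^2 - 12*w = (w - 3)*(w^2 + 4*w) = w*(w - 3)*(w + 4)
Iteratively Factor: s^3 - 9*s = (s)*(s^2 - 9) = s*(s - 3)*(s + 3)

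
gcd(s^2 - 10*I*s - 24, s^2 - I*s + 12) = s - 4*I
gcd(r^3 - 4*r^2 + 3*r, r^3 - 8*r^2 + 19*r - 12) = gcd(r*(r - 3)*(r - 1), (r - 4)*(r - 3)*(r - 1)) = r^2 - 4*r + 3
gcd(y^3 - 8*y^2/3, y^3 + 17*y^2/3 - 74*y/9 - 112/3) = y - 8/3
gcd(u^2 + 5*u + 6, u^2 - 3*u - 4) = 1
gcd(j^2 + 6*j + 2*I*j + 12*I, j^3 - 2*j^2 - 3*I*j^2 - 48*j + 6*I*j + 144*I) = j + 6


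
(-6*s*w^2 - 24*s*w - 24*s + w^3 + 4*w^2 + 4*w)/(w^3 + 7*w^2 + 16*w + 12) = (-6*s + w)/(w + 3)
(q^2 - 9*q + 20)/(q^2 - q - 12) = (q - 5)/(q + 3)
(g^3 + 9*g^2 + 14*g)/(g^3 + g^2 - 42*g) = (g + 2)/(g - 6)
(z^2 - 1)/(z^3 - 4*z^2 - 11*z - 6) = (z - 1)/(z^2 - 5*z - 6)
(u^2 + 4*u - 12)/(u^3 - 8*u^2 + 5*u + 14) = (u + 6)/(u^2 - 6*u - 7)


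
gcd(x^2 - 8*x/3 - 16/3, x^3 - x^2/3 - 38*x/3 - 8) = x - 4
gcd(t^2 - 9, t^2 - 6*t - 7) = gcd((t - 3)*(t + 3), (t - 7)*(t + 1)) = 1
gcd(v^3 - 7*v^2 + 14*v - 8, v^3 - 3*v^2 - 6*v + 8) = v^2 - 5*v + 4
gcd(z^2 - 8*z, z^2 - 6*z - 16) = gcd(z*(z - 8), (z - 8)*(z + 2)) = z - 8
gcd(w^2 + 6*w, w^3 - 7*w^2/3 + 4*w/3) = w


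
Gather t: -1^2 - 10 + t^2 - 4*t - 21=t^2 - 4*t - 32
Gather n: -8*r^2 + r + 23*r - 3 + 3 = -8*r^2 + 24*r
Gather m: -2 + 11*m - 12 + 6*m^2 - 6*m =6*m^2 + 5*m - 14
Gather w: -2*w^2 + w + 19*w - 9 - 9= -2*w^2 + 20*w - 18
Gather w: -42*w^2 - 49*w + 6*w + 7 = -42*w^2 - 43*w + 7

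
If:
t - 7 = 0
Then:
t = 7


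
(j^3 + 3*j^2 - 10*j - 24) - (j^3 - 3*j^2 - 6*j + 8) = 6*j^2 - 4*j - 32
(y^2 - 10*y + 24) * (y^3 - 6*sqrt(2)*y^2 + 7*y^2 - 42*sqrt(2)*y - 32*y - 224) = y^5 - 6*sqrt(2)*y^4 - 3*y^4 - 78*y^3 + 18*sqrt(2)*y^3 + 264*y^2 + 276*sqrt(2)*y^2 - 1008*sqrt(2)*y + 1472*y - 5376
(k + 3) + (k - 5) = 2*k - 2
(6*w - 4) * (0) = 0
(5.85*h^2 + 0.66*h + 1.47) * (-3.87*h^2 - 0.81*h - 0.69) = -22.6395*h^4 - 7.2927*h^3 - 10.26*h^2 - 1.6461*h - 1.0143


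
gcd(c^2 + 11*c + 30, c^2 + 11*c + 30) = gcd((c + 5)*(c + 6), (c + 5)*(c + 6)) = c^2 + 11*c + 30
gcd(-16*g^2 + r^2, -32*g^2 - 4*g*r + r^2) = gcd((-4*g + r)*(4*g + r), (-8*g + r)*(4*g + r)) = 4*g + r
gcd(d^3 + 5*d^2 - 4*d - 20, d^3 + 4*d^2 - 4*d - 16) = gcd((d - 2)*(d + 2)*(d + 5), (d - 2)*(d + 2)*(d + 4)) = d^2 - 4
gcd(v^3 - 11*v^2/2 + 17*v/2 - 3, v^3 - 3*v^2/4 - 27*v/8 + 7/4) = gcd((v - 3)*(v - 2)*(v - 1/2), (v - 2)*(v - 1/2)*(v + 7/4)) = v^2 - 5*v/2 + 1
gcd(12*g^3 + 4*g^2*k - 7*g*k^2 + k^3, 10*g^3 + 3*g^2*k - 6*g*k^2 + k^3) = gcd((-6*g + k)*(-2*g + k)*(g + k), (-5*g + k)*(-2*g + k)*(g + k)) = 2*g^2 + g*k - k^2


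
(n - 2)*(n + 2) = n^2 - 4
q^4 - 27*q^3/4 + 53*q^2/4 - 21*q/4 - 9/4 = (q - 3)^2*(q - 1)*(q + 1/4)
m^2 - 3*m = m*(m - 3)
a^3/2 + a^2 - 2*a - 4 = (a/2 + 1)*(a - 2)*(a + 2)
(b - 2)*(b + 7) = b^2 + 5*b - 14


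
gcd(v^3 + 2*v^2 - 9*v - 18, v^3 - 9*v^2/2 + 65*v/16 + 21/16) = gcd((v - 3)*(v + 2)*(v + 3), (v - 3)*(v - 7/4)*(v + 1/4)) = v - 3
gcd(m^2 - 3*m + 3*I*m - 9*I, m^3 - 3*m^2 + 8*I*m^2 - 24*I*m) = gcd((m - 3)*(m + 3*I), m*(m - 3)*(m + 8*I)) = m - 3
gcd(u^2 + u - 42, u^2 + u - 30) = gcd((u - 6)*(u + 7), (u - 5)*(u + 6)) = 1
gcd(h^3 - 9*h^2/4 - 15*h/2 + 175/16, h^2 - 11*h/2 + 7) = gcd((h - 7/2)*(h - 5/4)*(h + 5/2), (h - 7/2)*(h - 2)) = h - 7/2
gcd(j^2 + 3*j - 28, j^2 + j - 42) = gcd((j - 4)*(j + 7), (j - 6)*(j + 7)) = j + 7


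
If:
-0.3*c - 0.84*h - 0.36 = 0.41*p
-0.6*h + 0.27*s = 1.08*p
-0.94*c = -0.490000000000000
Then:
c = 0.52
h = -0.167422867513612*s - 0.843456771054562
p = 0.343012704174229*s + 0.468587095030312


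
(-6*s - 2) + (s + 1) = -5*s - 1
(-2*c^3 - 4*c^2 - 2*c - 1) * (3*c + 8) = -6*c^4 - 28*c^3 - 38*c^2 - 19*c - 8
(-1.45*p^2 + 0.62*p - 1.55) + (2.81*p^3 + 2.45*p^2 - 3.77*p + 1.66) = 2.81*p^3 + 1.0*p^2 - 3.15*p + 0.11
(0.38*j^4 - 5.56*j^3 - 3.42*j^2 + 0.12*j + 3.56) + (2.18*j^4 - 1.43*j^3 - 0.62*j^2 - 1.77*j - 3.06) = 2.56*j^4 - 6.99*j^3 - 4.04*j^2 - 1.65*j + 0.5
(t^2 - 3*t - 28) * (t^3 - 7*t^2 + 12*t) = t^5 - 10*t^4 + 5*t^3 + 160*t^2 - 336*t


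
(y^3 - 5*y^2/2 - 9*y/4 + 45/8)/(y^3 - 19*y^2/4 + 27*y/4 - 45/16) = 2*(2*y + 3)/(4*y - 3)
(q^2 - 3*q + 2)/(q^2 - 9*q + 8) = (q - 2)/(q - 8)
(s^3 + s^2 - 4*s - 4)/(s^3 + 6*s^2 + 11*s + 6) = (s - 2)/(s + 3)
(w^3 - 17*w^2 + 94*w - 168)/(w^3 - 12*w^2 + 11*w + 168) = (w^2 - 10*w + 24)/(w^2 - 5*w - 24)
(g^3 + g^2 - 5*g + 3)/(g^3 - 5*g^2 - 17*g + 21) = (g - 1)/(g - 7)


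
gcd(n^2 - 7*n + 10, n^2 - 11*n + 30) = n - 5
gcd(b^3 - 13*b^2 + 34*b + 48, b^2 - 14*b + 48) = b^2 - 14*b + 48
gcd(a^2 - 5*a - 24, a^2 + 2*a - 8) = 1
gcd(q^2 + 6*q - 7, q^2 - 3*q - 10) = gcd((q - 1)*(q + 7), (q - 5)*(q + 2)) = 1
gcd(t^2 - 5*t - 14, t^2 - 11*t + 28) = t - 7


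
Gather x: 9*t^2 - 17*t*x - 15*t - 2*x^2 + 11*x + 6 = 9*t^2 - 15*t - 2*x^2 + x*(11 - 17*t) + 6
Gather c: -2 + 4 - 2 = 0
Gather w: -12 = -12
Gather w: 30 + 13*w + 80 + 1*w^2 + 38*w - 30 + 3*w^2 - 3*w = 4*w^2 + 48*w + 80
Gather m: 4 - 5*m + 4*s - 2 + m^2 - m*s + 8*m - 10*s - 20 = m^2 + m*(3 - s) - 6*s - 18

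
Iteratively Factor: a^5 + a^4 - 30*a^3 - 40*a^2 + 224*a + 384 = (a - 4)*(a^4 + 5*a^3 - 10*a^2 - 80*a - 96) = (a - 4)*(a + 4)*(a^3 + a^2 - 14*a - 24) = (a - 4)*(a + 3)*(a + 4)*(a^2 - 2*a - 8) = (a - 4)*(a + 2)*(a + 3)*(a + 4)*(a - 4)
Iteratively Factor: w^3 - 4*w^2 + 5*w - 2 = (w - 2)*(w^2 - 2*w + 1) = (w - 2)*(w - 1)*(w - 1)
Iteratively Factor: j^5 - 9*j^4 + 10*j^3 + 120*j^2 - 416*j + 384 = (j - 4)*(j^4 - 5*j^3 - 10*j^2 + 80*j - 96) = (j - 4)*(j - 3)*(j^3 - 2*j^2 - 16*j + 32) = (j - 4)*(j - 3)*(j - 2)*(j^2 - 16) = (j - 4)*(j - 3)*(j - 2)*(j + 4)*(j - 4)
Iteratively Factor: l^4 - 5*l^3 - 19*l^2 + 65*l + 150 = (l + 3)*(l^3 - 8*l^2 + 5*l + 50) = (l - 5)*(l + 3)*(l^2 - 3*l - 10) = (l - 5)^2*(l + 3)*(l + 2)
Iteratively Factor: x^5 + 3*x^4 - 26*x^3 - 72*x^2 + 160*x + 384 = (x - 4)*(x^4 + 7*x^3 + 2*x^2 - 64*x - 96) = (x - 4)*(x + 4)*(x^3 + 3*x^2 - 10*x - 24) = (x - 4)*(x + 4)^2*(x^2 - x - 6) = (x - 4)*(x + 2)*(x + 4)^2*(x - 3)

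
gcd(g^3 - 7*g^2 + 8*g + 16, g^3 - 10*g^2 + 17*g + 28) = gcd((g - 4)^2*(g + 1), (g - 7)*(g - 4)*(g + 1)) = g^2 - 3*g - 4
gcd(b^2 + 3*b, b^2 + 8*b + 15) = b + 3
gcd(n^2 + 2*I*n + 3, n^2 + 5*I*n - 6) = n + 3*I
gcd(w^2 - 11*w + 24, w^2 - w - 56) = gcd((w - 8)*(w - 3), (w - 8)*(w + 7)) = w - 8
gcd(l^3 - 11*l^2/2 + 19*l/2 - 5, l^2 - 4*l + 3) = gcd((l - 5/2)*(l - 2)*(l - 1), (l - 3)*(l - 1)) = l - 1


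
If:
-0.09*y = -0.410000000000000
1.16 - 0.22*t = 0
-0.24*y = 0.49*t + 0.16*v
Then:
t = 5.27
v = -22.98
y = 4.56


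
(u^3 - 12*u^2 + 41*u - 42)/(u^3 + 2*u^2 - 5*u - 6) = (u^2 - 10*u + 21)/(u^2 + 4*u + 3)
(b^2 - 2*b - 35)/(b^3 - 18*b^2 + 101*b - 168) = (b + 5)/(b^2 - 11*b + 24)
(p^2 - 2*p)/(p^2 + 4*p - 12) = p/(p + 6)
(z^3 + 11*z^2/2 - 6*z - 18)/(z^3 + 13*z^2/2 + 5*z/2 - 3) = (2*z^2 - z - 6)/(2*z^2 + z - 1)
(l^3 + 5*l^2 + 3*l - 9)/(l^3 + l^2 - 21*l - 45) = (l - 1)/(l - 5)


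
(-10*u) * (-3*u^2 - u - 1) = 30*u^3 + 10*u^2 + 10*u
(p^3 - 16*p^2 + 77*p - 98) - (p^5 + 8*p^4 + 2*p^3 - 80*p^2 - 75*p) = -p^5 - 8*p^4 - p^3 + 64*p^2 + 152*p - 98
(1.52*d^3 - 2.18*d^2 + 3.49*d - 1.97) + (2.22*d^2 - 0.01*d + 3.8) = 1.52*d^3 + 0.04*d^2 + 3.48*d + 1.83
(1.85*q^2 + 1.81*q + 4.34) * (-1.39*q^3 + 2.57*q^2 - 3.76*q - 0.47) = -2.5715*q^5 + 2.2386*q^4 - 8.3369*q^3 + 3.4787*q^2 - 17.1691*q - 2.0398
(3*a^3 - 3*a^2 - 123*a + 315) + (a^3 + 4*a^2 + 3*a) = 4*a^3 + a^2 - 120*a + 315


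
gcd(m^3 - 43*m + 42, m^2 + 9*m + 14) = m + 7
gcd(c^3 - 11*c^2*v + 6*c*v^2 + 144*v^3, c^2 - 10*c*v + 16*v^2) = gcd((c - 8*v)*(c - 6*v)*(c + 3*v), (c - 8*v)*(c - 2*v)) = -c + 8*v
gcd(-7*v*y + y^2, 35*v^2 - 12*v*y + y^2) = -7*v + y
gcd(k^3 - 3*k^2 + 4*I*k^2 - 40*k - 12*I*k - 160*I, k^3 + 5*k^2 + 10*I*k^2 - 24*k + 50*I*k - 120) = k^2 + k*(5 + 4*I) + 20*I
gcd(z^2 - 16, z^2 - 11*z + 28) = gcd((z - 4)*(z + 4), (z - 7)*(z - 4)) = z - 4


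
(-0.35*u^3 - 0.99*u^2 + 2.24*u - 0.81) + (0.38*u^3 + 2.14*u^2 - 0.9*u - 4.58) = 0.03*u^3 + 1.15*u^2 + 1.34*u - 5.39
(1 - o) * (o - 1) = -o^2 + 2*o - 1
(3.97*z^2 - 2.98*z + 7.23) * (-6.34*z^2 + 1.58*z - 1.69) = -25.1698*z^4 + 25.1658*z^3 - 57.2559*z^2 + 16.4596*z - 12.2187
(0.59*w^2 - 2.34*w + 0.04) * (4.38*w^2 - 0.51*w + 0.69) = 2.5842*w^4 - 10.5501*w^3 + 1.7757*w^2 - 1.635*w + 0.0276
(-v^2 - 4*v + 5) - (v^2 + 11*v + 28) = -2*v^2 - 15*v - 23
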